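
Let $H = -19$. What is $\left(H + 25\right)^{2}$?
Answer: $36$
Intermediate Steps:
$\left(H + 25\right)^{2} = \left(-19 + 25\right)^{2} = 6^{2} = 36$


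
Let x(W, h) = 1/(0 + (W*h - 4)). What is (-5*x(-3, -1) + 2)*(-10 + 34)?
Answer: 168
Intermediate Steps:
x(W, h) = 1/(-4 + W*h) (x(W, h) = 1/(0 + (-4 + W*h)) = 1/(-4 + W*h))
(-5*x(-3, -1) + 2)*(-10 + 34) = (-5/(-4 - 3*(-1)) + 2)*(-10 + 34) = (-5/(-4 + 3) + 2)*24 = (-5/(-1) + 2)*24 = (-5*(-1) + 2)*24 = (5 + 2)*24 = 7*24 = 168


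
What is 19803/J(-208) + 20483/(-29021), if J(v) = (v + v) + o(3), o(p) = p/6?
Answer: -388809033/8038817 ≈ -48.366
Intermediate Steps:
o(p) = p/6 (o(p) = p*(1/6) = p/6)
J(v) = 1/2 + 2*v (J(v) = (v + v) + (1/6)*3 = 2*v + 1/2 = 1/2 + 2*v)
19803/J(-208) + 20483/(-29021) = 19803/(1/2 + 2*(-208)) + 20483/(-29021) = 19803/(1/2 - 416) + 20483*(-1/29021) = 19803/(-831/2) - 20483/29021 = 19803*(-2/831) - 20483/29021 = -13202/277 - 20483/29021 = -388809033/8038817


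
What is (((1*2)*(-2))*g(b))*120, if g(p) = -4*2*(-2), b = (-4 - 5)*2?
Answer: -7680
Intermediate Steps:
b = -18 (b = -9*2 = -18)
g(p) = 16 (g(p) = -8*(-2) = 16)
(((1*2)*(-2))*g(b))*120 = (((1*2)*(-2))*16)*120 = ((2*(-2))*16)*120 = -4*16*120 = -64*120 = -7680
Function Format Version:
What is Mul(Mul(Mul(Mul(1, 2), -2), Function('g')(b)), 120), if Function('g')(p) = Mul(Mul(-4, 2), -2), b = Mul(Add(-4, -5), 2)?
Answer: -7680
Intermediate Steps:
b = -18 (b = Mul(-9, 2) = -18)
Function('g')(p) = 16 (Function('g')(p) = Mul(-8, -2) = 16)
Mul(Mul(Mul(Mul(1, 2), -2), Function('g')(b)), 120) = Mul(Mul(Mul(Mul(1, 2), -2), 16), 120) = Mul(Mul(Mul(2, -2), 16), 120) = Mul(Mul(-4, 16), 120) = Mul(-64, 120) = -7680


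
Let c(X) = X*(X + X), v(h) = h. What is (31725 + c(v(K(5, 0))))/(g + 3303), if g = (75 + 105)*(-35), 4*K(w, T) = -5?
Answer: -253825/23976 ≈ -10.587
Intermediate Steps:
K(w, T) = -5/4 (K(w, T) = (1/4)*(-5) = -5/4)
c(X) = 2*X**2 (c(X) = X*(2*X) = 2*X**2)
g = -6300 (g = 180*(-35) = -6300)
(31725 + c(v(K(5, 0))))/(g + 3303) = (31725 + 2*(-5/4)**2)/(-6300 + 3303) = (31725 + 2*(25/16))/(-2997) = (31725 + 25/8)*(-1/2997) = (253825/8)*(-1/2997) = -253825/23976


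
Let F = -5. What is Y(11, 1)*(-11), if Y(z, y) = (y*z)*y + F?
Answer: -66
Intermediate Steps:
Y(z, y) = -5 + z*y² (Y(z, y) = (y*z)*y - 5 = z*y² - 5 = -5 + z*y²)
Y(11, 1)*(-11) = (-5 + 11*1²)*(-11) = (-5 + 11*1)*(-11) = (-5 + 11)*(-11) = 6*(-11) = -66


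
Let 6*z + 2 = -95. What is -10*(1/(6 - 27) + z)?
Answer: 1135/7 ≈ 162.14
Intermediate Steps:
z = -97/6 (z = -⅓ + (⅙)*(-95) = -⅓ - 95/6 = -97/6 ≈ -16.167)
-10*(1/(6 - 27) + z) = -10*(1/(6 - 27) - 97/6) = -10*(1/(-21) - 97/6) = -10*(-1/21 - 97/6) = -10*(-227/14) = 1135/7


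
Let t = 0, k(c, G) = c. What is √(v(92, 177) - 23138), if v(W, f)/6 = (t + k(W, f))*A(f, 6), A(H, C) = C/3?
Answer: I*√22034 ≈ 148.44*I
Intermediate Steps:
A(H, C) = C/3 (A(H, C) = C*(⅓) = C/3)
v(W, f) = 12*W (v(W, f) = 6*((0 + W)*((⅓)*6)) = 6*(W*2) = 6*(2*W) = 12*W)
√(v(92, 177) - 23138) = √(12*92 - 23138) = √(1104 - 23138) = √(-22034) = I*√22034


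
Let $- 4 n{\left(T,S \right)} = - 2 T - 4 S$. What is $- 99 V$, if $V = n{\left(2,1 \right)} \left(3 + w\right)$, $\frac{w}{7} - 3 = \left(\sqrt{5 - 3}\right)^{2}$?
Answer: $-7524$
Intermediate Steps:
$n{\left(T,S \right)} = S + \frac{T}{2}$ ($n{\left(T,S \right)} = - \frac{- 2 T - 4 S}{4} = - \frac{- 4 S - 2 T}{4} = S + \frac{T}{2}$)
$w = 35$ ($w = 21 + 7 \left(\sqrt{5 - 3}\right)^{2} = 21 + 7 \left(\sqrt{2}\right)^{2} = 21 + 7 \cdot 2 = 21 + 14 = 35$)
$V = 76$ ($V = \left(1 + \frac{1}{2} \cdot 2\right) \left(3 + 35\right) = \left(1 + 1\right) 38 = 2 \cdot 38 = 76$)
$- 99 V = \left(-99\right) 76 = -7524$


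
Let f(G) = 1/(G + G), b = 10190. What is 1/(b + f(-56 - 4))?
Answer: 120/1222799 ≈ 9.8136e-5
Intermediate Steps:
f(G) = 1/(2*G)
1/(b + f(-56 - 4)) = 1/(10190 + 1/(2*(-56 - 4))) = 1/(10190 + (½)/(-60)) = 1/(10190 + (½)*(-1/60)) = 1/(10190 - 1/120) = 1/(1222799/120) = 120/1222799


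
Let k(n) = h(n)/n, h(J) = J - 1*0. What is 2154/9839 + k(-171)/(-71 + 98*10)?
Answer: 1967825/8943651 ≈ 0.22002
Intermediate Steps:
h(J) = J (h(J) = J + 0 = J)
k(n) = 1 (k(n) = n/n = 1)
2154/9839 + k(-171)/(-71 + 98*10) = 2154/9839 + 1/(-71 + 98*10) = 2154*(1/9839) + 1/(-71 + 980) = 2154/9839 + 1/909 = 1967825/8943651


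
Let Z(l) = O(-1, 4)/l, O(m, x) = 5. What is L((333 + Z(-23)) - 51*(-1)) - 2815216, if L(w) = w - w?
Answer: -2815216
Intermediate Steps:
Z(l) = 5/l
L(w) = 0
L((333 + Z(-23)) - 51*(-1)) - 2815216 = 0 - 2815216 = -2815216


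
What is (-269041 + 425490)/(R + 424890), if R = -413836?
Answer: 156449/11054 ≈ 14.153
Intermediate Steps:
(-269041 + 425490)/(R + 424890) = (-269041 + 425490)/(-413836 + 424890) = 156449/11054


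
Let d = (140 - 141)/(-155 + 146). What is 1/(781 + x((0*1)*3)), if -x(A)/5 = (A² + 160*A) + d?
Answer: 9/7024 ≈ 0.0012813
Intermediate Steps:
d = ⅑ (d = -1/(-9) = -1*(-⅑) = ⅑ ≈ 0.11111)
x(A) = -5/9 - 800*A - 5*A² (x(A) = -5*((A² + 160*A) + ⅑) = -5*(⅑ + A² + 160*A) = -5/9 - 800*A - 5*A²)
1/(781 + x((0*1)*3)) = 1/(781 + (-5/9 - 800*0*1*3 - 5*((0*1)*3)²)) = 1/(781 + (-5/9 - 0*3 - 5*(0*3)²)) = 1/(781 + (-5/9 - 800*0 - 5*0²)) = 1/(781 + (-5/9 + 0 - 5*0)) = 1/(781 + (-5/9 + 0 + 0)) = 1/(781 - 5/9) = 1/(7024/9) = 9/7024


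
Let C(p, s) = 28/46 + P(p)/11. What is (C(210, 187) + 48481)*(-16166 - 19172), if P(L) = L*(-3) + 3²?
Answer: -432945768632/253 ≈ -1.7112e+9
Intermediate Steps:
P(L) = 9 - 3*L (P(L) = -3*L + 9 = 9 - 3*L)
C(p, s) = 361/253 - 3*p/11 (C(p, s) = 28/46 + (9 - 3*p)/11 = 28*(1/46) + (9 - 3*p)*(1/11) = 14/23 + (9/11 - 3*p/11) = 361/253 - 3*p/11)
(C(210, 187) + 48481)*(-16166 - 19172) = ((361/253 - 3/11*210) + 48481)*(-16166 - 19172) = ((361/253 - 630/11) + 48481)*(-35338) = (-14129/253 + 48481)*(-35338) = (12251564/253)*(-35338) = -432945768632/253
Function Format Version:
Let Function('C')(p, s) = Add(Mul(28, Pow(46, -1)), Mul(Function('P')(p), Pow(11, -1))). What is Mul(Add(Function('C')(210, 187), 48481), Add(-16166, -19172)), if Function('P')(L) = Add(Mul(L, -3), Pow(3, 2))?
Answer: Rational(-432945768632, 253) ≈ -1.7112e+9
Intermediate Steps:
Function('P')(L) = Add(9, Mul(-3, L)) (Function('P')(L) = Add(Mul(-3, L), 9) = Add(9, Mul(-3, L)))
Function('C')(p, s) = Add(Rational(361, 253), Mul(Rational(-3, 11), p)) (Function('C')(p, s) = Add(Mul(28, Pow(46, -1)), Mul(Add(9, Mul(-3, p)), Pow(11, -1))) = Add(Mul(28, Rational(1, 46)), Mul(Add(9, Mul(-3, p)), Rational(1, 11))) = Add(Rational(14, 23), Add(Rational(9, 11), Mul(Rational(-3, 11), p))) = Add(Rational(361, 253), Mul(Rational(-3, 11), p)))
Mul(Add(Function('C')(210, 187), 48481), Add(-16166, -19172)) = Mul(Add(Add(Rational(361, 253), Mul(Rational(-3, 11), 210)), 48481), Add(-16166, -19172)) = Mul(Add(Add(Rational(361, 253), Rational(-630, 11)), 48481), -35338) = Mul(Add(Rational(-14129, 253), 48481), -35338) = Mul(Rational(12251564, 253), -35338) = Rational(-432945768632, 253)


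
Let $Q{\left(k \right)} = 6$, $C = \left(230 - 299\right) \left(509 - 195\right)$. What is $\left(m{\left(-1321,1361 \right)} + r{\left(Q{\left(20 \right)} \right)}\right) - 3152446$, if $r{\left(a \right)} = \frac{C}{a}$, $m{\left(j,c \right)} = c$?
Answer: $-3154696$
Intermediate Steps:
$C = -21666$ ($C = \left(-69\right) 314 = -21666$)
$r{\left(a \right)} = - \frac{21666}{a}$
$\left(m{\left(-1321,1361 \right)} + r{\left(Q{\left(20 \right)} \right)}\right) - 3152446 = \left(1361 - \frac{21666}{6}\right) - 3152446 = \left(1361 - 3611\right) - 3152446 = -2250 - 3152446 = -3154696$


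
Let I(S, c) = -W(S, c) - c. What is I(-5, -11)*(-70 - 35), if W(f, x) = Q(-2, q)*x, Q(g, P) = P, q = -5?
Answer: 4620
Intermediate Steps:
W(f, x) = -5*x
I(S, c) = 4*c (I(S, c) = -(-5)*c - c = 5*c - c = 4*c)
I(-5, -11)*(-70 - 35) = (4*(-11))*(-70 - 35) = -44*(-105) = 4620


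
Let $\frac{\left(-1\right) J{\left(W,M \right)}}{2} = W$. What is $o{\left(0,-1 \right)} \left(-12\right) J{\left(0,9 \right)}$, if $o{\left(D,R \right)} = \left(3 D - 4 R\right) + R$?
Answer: $0$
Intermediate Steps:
$J{\left(W,M \right)} = - 2 W$
$o{\left(D,R \right)} = - 3 R + 3 D$ ($o{\left(D,R \right)} = \left(- 4 R + 3 D\right) + R = - 3 R + 3 D$)
$o{\left(0,-1 \right)} \left(-12\right) J{\left(0,9 \right)} = \left(\left(-3\right) \left(-1\right) + 3 \cdot 0\right) \left(-12\right) \left(\left(-2\right) 0\right) = \left(3 + 0\right) \left(-12\right) 0 = 3 \left(-12\right) 0 = \left(-36\right) 0 = 0$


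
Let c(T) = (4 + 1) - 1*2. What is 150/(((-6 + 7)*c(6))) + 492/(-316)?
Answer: 3827/79 ≈ 48.443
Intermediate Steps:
c(T) = 3 (c(T) = 5 - 2 = 3)
150/(((-6 + 7)*c(6))) + 492/(-316) = 150/(((-6 + 7)*3)) + 492/(-316) = 150/((1*3)) + 492*(-1/316) = 150/3 - 123/79 = 150*(1/3) - 123/79 = 50 - 123/79 = 3827/79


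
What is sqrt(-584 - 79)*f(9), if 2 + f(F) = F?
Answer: 7*I*sqrt(663) ≈ 180.24*I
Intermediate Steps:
f(F) = -2 + F
sqrt(-584 - 79)*f(9) = sqrt(-584 - 79)*(-2 + 9) = sqrt(-663)*7 = (I*sqrt(663))*7 = 7*I*sqrt(663)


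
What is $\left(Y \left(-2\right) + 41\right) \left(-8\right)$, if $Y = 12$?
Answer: $-136$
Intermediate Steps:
$\left(Y \left(-2\right) + 41\right) \left(-8\right) = \left(12 \left(-2\right) + 41\right) \left(-8\right) = \left(-24 + 41\right) \left(-8\right) = 17 \left(-8\right) = -136$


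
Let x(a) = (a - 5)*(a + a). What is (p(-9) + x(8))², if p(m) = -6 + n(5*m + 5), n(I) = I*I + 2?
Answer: 2702736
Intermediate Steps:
n(I) = 2 + I² (n(I) = I² + 2 = 2 + I²)
x(a) = 2*a*(-5 + a) (x(a) = (-5 + a)*(2*a) = 2*a*(-5 + a))
p(m) = -4 + (5 + 5*m)² (p(m) = -6 + (2 + (5*m + 5)²) = -6 + (2 + (5 + 5*m)²) = -4 + (5 + 5*m)²)
(p(-9) + x(8))² = ((-4 + 25*(1 - 9)²) + 2*8*(-5 + 8))² = ((-4 + 25*(-8)²) + 2*8*3)² = ((-4 + 25*64) + 48)² = ((-4 + 1600) + 48)² = (1596 + 48)² = 1644² = 2702736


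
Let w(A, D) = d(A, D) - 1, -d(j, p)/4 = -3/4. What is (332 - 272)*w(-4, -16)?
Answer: 120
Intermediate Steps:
d(j, p) = 3 (d(j, p) = -(-12)/4 = -4*(-¾) = 3)
w(A, D) = 2 (w(A, D) = 3 - 1 = 2)
(332 - 272)*w(-4, -16) = (332 - 272)*2 = 60*2 = 120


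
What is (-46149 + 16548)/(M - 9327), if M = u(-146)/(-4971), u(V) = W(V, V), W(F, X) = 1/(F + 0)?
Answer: 21483399366/6769219481 ≈ 3.1737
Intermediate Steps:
W(F, X) = 1/F
u(V) = 1/V
M = 1/725766 (M = 1/(-146*(-4971)) = -1/146*(-1/4971) = 1/725766 ≈ 1.3779e-6)
(-46149 + 16548)/(M - 9327) = (-46149 + 16548)/(1/725766 - 9327) = -29601/(-6769219481/725766) = -29601*(-725766/6769219481) = 21483399366/6769219481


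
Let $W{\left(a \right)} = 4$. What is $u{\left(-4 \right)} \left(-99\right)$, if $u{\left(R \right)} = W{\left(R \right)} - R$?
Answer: $-792$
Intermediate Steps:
$u{\left(R \right)} = 4 - R$
$u{\left(-4 \right)} \left(-99\right) = \left(4 - -4\right) \left(-99\right) = \left(4 + 4\right) \left(-99\right) = 8 \left(-99\right) = -792$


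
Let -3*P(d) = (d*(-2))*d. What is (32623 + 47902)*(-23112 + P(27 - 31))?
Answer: -5580704600/3 ≈ -1.8602e+9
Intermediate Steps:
P(d) = 2*d**2/3 (P(d) = -d*(-2)*d/3 = -(-2*d)*d/3 = -(-2)*d**2/3 = 2*d**2/3)
(32623 + 47902)*(-23112 + P(27 - 31)) = (32623 + 47902)*(-23112 + 2*(27 - 31)**2/3) = 80525*(-23112 + (2/3)*(-4)**2) = 80525*(-23112 + (2/3)*16) = 80525*(-23112 + 32/3) = 80525*(-69304/3) = -5580704600/3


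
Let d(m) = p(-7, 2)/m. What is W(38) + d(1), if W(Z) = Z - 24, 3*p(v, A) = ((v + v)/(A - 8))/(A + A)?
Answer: 511/36 ≈ 14.194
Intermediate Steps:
p(v, A) = v/(3*A*(-8 + A)) (p(v, A) = (((v + v)/(A - 8))/(A + A))/3 = (((2*v)/(-8 + A))/((2*A)))/3 = ((2*v/(-8 + A))*(1/(2*A)))/3 = (v/(A*(-8 + A)))/3 = v/(3*A*(-8 + A)))
W(Z) = -24 + Z
d(m) = 7/(36*m) (d(m) = ((⅓)*(-7)/(2*(-8 + 2)))/m = ((⅓)*(-7)*(½)/(-6))/m = ((⅓)*(-7)*(½)*(-⅙))/m = 7/(36*m))
W(38) + d(1) = (-24 + 38) + (7/36)/1 = 14 + (7/36)*1 = 14 + 7/36 = 511/36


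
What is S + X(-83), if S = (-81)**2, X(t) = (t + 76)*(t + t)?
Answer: 7723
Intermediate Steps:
X(t) = 2*t*(76 + t) (X(t) = (76 + t)*(2*t) = 2*t*(76 + t))
S = 6561
S + X(-83) = 6561 + 2*(-83)*(76 - 83) = 6561 + 2*(-83)*(-7) = 6561 + 1162 = 7723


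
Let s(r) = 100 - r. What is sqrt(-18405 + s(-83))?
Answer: I*sqrt(18222) ≈ 134.99*I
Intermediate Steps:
sqrt(-18405 + s(-83)) = sqrt(-18405 + (100 - 1*(-83))) = sqrt(-18405 + (100 + 83)) = sqrt(-18405 + 183) = sqrt(-18222) = I*sqrt(18222)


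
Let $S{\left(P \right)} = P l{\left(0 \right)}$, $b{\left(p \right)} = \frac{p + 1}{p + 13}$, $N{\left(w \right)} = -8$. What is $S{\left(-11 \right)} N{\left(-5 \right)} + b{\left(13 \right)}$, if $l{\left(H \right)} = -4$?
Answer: $- \frac{4569}{13} \approx -351.46$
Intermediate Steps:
$b{\left(p \right)} = \frac{1 + p}{13 + p}$
$S{\left(P \right)} = - 4 P$ ($S{\left(P \right)} = P \left(-4\right) = - 4 P$)
$S{\left(-11 \right)} N{\left(-5 \right)} + b{\left(13 \right)} = \left(-4\right) \left(-11\right) \left(-8\right) + \frac{1 + 13}{13 + 13} = 44 \left(-8\right) + \frac{1}{26} \cdot 14 = -352 + \frac{1}{26} \cdot 14 = -352 + \frac{7}{13} = - \frac{4569}{13}$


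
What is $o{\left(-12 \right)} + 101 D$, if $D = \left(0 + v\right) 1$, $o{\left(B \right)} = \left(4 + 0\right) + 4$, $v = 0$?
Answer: $8$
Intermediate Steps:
$o{\left(B \right)} = 8$ ($o{\left(B \right)} = 4 + 4 = 8$)
$D = 0$ ($D = \left(0 + 0\right) 1 = 0 \cdot 1 = 0$)
$o{\left(-12 \right)} + 101 D = 8 + 101 \cdot 0 = 8 + 0 = 8$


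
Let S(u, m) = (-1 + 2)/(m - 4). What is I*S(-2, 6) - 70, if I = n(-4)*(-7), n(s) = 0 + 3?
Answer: -161/2 ≈ -80.500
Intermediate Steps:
n(s) = 3
S(u, m) = 1/(-4 + m)
I = -21 (I = 3*(-7) = -21)
I*S(-2, 6) - 70 = -21/(-4 + 6) - 70 = -21/2 - 70 = -161/2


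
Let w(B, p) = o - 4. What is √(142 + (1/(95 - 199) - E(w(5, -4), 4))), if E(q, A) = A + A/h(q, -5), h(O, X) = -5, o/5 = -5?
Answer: 81*√1430/260 ≈ 11.781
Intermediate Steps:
o = -25 (o = 5*(-5) = -25)
w(B, p) = -29 (w(B, p) = -25 - 4 = -29)
E(q, A) = 4*A/5 (E(q, A) = A + A/(-5) = A + A*(-⅕) = A - A/5 = 4*A/5)
√(142 + (1/(95 - 199) - E(w(5, -4), 4))) = √(142 + (1/(95 - 199) - 4*4/5)) = √(142 + (1/(-104) - 1*16/5)) = √(142 + (-1/104 - 16/5)) = √(142 - 1669/520) = √(72171/520) = 81*√1430/260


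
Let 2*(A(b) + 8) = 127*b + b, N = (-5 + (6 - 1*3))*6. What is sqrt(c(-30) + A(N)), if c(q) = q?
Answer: I*sqrt(806) ≈ 28.39*I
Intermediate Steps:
N = -12 (N = (-5 + (6 - 3))*6 = (-5 + 3)*6 = -2*6 = -12)
A(b) = -8 + 64*b (A(b) = -8 + (127*b + b)/2 = -8 + (128*b)/2 = -8 + 64*b)
sqrt(c(-30) + A(N)) = sqrt(-30 + (-8 + 64*(-12))) = sqrt(-30 + (-8 - 768)) = sqrt(-30 - 776) = sqrt(-806) = I*sqrt(806)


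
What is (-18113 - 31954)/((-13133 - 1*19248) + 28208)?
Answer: 16689/1391 ≈ 11.998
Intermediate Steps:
(-18113 - 31954)/((-13133 - 1*19248) + 28208) = -50067/((-13133 - 19248) + 28208) = -50067/(-32381 + 28208) = -50067/(-4173) = -50067*(-1/4173) = 16689/1391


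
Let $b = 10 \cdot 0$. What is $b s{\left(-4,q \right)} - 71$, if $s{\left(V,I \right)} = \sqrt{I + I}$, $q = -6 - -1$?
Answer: $-71$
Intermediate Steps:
$b = 0$
$q = -5$ ($q = -6 + 1 = -5$)
$s{\left(V,I \right)} = \sqrt{2} \sqrt{I}$ ($s{\left(V,I \right)} = \sqrt{2 I} = \sqrt{2} \sqrt{I}$)
$b s{\left(-4,q \right)} - 71 = 0 \sqrt{2} \sqrt{-5} - 71 = 0 \sqrt{2} i \sqrt{5} - 71 = 0 i \sqrt{10} - 71 = 0 - 71 = -71$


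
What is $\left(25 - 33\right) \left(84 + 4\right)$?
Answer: $-704$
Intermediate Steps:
$\left(25 - 33\right) \left(84 + 4\right) = \left(25 - 33\right) 88 = \left(-8\right) 88 = -704$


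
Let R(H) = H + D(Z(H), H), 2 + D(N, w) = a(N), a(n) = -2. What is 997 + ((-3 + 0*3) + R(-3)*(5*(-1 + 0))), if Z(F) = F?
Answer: 1029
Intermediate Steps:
D(N, w) = -4 (D(N, w) = -2 - 2 = -4)
R(H) = -4 + H (R(H) = H - 4 = -4 + H)
997 + ((-3 + 0*3) + R(-3)*(5*(-1 + 0))) = 997 + ((-3 + 0*3) + (-4 - 3)*(5*(-1 + 0))) = 997 + ((-3 + 0) - 35*(-1)) = 997 + (-3 - 7*(-5)) = 997 + (-3 + 35) = 997 + 32 = 1029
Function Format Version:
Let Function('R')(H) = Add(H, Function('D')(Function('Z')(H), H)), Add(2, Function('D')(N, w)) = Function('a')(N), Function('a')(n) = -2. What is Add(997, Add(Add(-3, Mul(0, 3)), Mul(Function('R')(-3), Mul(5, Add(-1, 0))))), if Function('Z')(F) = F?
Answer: 1029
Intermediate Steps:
Function('D')(N, w) = -4 (Function('D')(N, w) = Add(-2, -2) = -4)
Function('R')(H) = Add(-4, H) (Function('R')(H) = Add(H, -4) = Add(-4, H))
Add(997, Add(Add(-3, Mul(0, 3)), Mul(Function('R')(-3), Mul(5, Add(-1, 0))))) = Add(997, Add(Add(-3, Mul(0, 3)), Mul(Add(-4, -3), Mul(5, Add(-1, 0))))) = Add(997, Add(Add(-3, 0), Mul(-7, Mul(5, -1)))) = Add(997, Add(-3, Mul(-7, -5))) = Add(997, Add(-3, 35)) = Add(997, 32) = 1029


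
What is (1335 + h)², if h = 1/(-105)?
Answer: 19648750276/11025 ≈ 1.7822e+6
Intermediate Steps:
h = -1/105 ≈ -0.0095238
(1335 + h)² = (1335 - 1/105)² = (140174/105)² = 19648750276/11025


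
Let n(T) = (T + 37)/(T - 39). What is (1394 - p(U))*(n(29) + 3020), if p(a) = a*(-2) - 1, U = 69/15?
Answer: 105785407/25 ≈ 4.2314e+6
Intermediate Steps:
U = 23/5 (U = 69*(1/15) = 23/5 ≈ 4.6000)
n(T) = (37 + T)/(-39 + T)
p(a) = -1 - 2*a (p(a) = -2*a - 1 = -1 - 2*a)
(1394 - p(U))*(n(29) + 3020) = (1394 - (-1 - 2*23/5))*((37 + 29)/(-39 + 29) + 3020) = (1394 - (-1 - 46/5))*(66/(-10) + 3020) = (1394 - 1*(-51/5))*(-1/10*66 + 3020) = (1394 + 51/5)*(-33/5 + 3020) = (7021/5)*(15067/5) = 105785407/25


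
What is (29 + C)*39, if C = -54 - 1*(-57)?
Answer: 1248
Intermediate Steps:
C = 3 (C = -54 + 57 = 3)
(29 + C)*39 = (29 + 3)*39 = 32*39 = 1248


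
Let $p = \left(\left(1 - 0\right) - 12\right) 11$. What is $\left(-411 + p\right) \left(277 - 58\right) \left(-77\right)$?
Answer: $8971116$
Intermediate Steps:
$p = -121$ ($p = \left(\left(1 + 0\right) - 12\right) 11 = \left(1 - 12\right) 11 = \left(-11\right) 11 = -121$)
$\left(-411 + p\right) \left(277 - 58\right) \left(-77\right) = \left(-411 - 121\right) \left(277 - 58\right) \left(-77\right) = \left(-532\right) 219 \left(-77\right) = \left(-116508\right) \left(-77\right) = 8971116$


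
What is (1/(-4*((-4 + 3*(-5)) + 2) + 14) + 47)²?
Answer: 14861025/6724 ≈ 2210.1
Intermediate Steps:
(1/(-4*((-4 + 3*(-5)) + 2) + 14) + 47)² = (1/(-4*((-4 - 15) + 2) + 14) + 47)² = (1/(-4*(-19 + 2) + 14) + 47)² = (1/(-4*(-17) + 14) + 47)² = (1/(68 + 14) + 47)² = (1/82 + 47)² = (3855/82)² = 14861025/6724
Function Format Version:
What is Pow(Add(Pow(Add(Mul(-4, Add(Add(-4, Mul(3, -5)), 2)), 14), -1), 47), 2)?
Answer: Rational(14861025, 6724) ≈ 2210.1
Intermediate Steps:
Pow(Add(Pow(Add(Mul(-4, Add(Add(-4, Mul(3, -5)), 2)), 14), -1), 47), 2) = Pow(Add(Pow(Add(Mul(-4, Add(Add(-4, -15), 2)), 14), -1), 47), 2) = Pow(Add(Pow(Add(Mul(-4, Add(-19, 2)), 14), -1), 47), 2) = Pow(Add(Pow(Add(Mul(-4, -17), 14), -1), 47), 2) = Pow(Add(Pow(Add(68, 14), -1), 47), 2) = Pow(Add(Pow(82, -1), 47), 2) = Pow(Add(Rational(1, 82), 47), 2) = Pow(Rational(3855, 82), 2) = Rational(14861025, 6724)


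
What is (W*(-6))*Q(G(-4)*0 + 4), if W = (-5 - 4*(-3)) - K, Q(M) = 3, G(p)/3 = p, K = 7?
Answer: 0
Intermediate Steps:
G(p) = 3*p
W = 0 (W = (-5 - 4*(-3)) - 1*7 = (-5 + 12) - 7 = 7 - 7 = 0)
(W*(-6))*Q(G(-4)*0 + 4) = (0*(-6))*3 = 0*3 = 0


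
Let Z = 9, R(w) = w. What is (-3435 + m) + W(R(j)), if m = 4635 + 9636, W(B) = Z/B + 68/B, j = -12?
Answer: 129955/12 ≈ 10830.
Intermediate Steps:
W(B) = 77/B (W(B) = 9/B + 68/B = 77/B)
m = 14271
(-3435 + m) + W(R(j)) = (-3435 + 14271) + 77/(-12) = 10836 + 77*(-1/12) = 10836 - 77/12 = 129955/12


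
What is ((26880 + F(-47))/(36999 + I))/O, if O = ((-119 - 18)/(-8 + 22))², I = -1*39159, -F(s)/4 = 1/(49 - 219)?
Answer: -55977649/430748550 ≈ -0.12995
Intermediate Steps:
F(s) = 2/85 (F(s) = -4/(49 - 219) = -4/(-170) = -4*(-1/170) = 2/85)
I = -39159
O = 18769/196 (O = (-137/14)² = 18769/196 ≈ 95.760)
((26880 + F(-47))/(36999 + I))/O = ((26880 + 2/85)/(36999 - 39159))/(18769/196) = ((2284802/85)/(-2160))*(196/18769) = ((2284802/85)*(-1/2160))*(196/18769) = -1142401/91800*196/18769 = -55977649/430748550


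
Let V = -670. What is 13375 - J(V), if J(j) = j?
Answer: 14045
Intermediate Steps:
13375 - J(V) = 13375 - 1*(-670) = 13375 + 670 = 14045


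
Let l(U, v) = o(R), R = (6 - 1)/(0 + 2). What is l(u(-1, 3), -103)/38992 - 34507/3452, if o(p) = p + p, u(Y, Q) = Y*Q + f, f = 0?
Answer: -336369921/33650096 ≈ -9.9961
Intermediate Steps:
R = 5/2 ≈ 2.5000
u(Y, Q) = Q*Y (u(Y, Q) = Y*Q + 0 = Q*Y + 0 = Q*Y)
o(p) = 2*p
l(U, v) = 5 (l(U, v) = 2*(5/2) = 5)
l(u(-1, 3), -103)/38992 - 34507/3452 = 5/38992 - 34507/3452 = -336369921/33650096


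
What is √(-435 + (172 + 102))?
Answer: I*√161 ≈ 12.689*I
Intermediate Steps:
√(-435 + (172 + 102)) = √(-435 + 274) = √(-161) = I*√161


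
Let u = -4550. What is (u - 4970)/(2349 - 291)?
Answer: -680/147 ≈ -4.6258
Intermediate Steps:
(u - 4970)/(2349 - 291) = (-4550 - 4970)/(2349 - 291) = -9520/2058 = -9520*1/2058 = -680/147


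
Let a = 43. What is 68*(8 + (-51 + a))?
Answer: 0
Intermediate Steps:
68*(8 + (-51 + a)) = 68*(8 + (-51 + 43)) = 68*(8 - 8) = 68*0 = 0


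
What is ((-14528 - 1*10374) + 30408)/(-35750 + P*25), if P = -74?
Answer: -2753/18800 ≈ -0.14644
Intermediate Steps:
((-14528 - 1*10374) + 30408)/(-35750 + P*25) = ((-14528 - 1*10374) + 30408)/(-35750 - 74*25) = ((-14528 - 10374) + 30408)/(-35750 - 1850) = (-24902 + 30408)/(-37600) = 5506*(-1/37600) = -2753/18800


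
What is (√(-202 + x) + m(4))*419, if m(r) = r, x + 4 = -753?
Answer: 1676 + 419*I*√959 ≈ 1676.0 + 12975.0*I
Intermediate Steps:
x = -757 (x = -4 - 753 = -757)
(√(-202 + x) + m(4))*419 = (√(-202 - 757) + 4)*419 = (√(-959) + 4)*419 = (I*√959 + 4)*419 = (4 + I*√959)*419 = 1676 + 419*I*√959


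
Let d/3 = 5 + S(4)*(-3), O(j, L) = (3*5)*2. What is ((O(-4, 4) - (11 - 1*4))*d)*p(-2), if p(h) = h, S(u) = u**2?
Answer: 5934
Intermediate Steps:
O(j, L) = 30 (O(j, L) = 15*2 = 30)
d = -129 (d = 3*(5 + 4**2*(-3)) = 3*(5 + 16*(-3)) = 3*(5 - 48) = 3*(-43) = -129)
((O(-4, 4) - (11 - 1*4))*d)*p(-2) = ((30 - (11 - 1*4))*(-129))*(-2) = ((30 - (11 - 4))*(-129))*(-2) = ((30 - 1*7)*(-129))*(-2) = ((30 - 7)*(-129))*(-2) = (23*(-129))*(-2) = -2967*(-2) = 5934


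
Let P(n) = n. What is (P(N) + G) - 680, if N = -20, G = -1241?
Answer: -1941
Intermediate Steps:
(P(N) + G) - 680 = (-20 - 1241) - 680 = -1261 - 680 = -1941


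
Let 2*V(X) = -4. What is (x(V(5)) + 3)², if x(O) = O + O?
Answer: 1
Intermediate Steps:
V(X) = -2 (V(X) = (½)*(-4) = -2)
x(O) = 2*O
(x(V(5)) + 3)² = (2*(-2) + 3)² = (-4 + 3)² = (-1)² = 1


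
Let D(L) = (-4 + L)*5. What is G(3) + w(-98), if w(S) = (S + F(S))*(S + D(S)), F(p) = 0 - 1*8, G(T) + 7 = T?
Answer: 64444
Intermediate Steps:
G(T) = -7 + T
F(p) = -8 (F(p) = 0 - 8 = -8)
D(L) = -20 + 5*L
w(S) = (-20 + 6*S)*(-8 + S) (w(S) = (S - 8)*(S + (-20 + 5*S)) = (-8 + S)*(-20 + 6*S) = (-20 + 6*S)*(-8 + S))
G(3) + w(-98) = (-7 + 3) + (160 - 68*(-98) + 6*(-98)²) = -4 + (160 + 6664 + 6*9604) = -4 + (160 + 6664 + 57624) = -4 + 64448 = 64444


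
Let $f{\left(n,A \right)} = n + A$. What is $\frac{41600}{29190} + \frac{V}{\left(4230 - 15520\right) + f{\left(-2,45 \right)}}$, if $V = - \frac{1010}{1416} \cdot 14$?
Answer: $\frac{5524366915}{3873939174} \approx 1.426$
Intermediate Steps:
$V = - \frac{3535}{354}$ ($V = \left(-1010\right) \frac{1}{1416} \cdot 14 = \left(- \frac{505}{708}\right) 14 = - \frac{3535}{354} \approx -9.9859$)
$f{\left(n,A \right)} = A + n$
$\frac{41600}{29190} + \frac{V}{\left(4230 - 15520\right) + f{\left(-2,45 \right)}} = \frac{41600}{29190} - \frac{3535}{354 \left(\left(4230 - 15520\right) + \left(45 - 2\right)\right)} = 41600 \cdot \frac{1}{29190} - \frac{3535}{354 \left(-11290 + 43\right)} = \frac{4160}{2919} - \frac{3535}{354 \left(-11247\right)} = \frac{4160}{2919} - - \frac{3535}{3981438} = \frac{4160}{2919} + \frac{3535}{3981438} = \frac{5524366915}{3873939174}$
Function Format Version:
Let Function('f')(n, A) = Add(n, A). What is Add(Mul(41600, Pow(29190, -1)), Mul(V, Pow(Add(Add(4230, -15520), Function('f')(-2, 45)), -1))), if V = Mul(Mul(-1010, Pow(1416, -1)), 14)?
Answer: Rational(5524366915, 3873939174) ≈ 1.4260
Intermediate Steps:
V = Rational(-3535, 354) (V = Mul(Mul(-1010, Rational(1, 1416)), 14) = Mul(Rational(-505, 708), 14) = Rational(-3535, 354) ≈ -9.9859)
Function('f')(n, A) = Add(A, n)
Add(Mul(41600, Pow(29190, -1)), Mul(V, Pow(Add(Add(4230, -15520), Function('f')(-2, 45)), -1))) = Add(Mul(41600, Pow(29190, -1)), Mul(Rational(-3535, 354), Pow(Add(Add(4230, -15520), Add(45, -2)), -1))) = Add(Mul(41600, Rational(1, 29190)), Mul(Rational(-3535, 354), Pow(Add(-11290, 43), -1))) = Add(Rational(4160, 2919), Mul(Rational(-3535, 354), Pow(-11247, -1))) = Add(Rational(4160, 2919), Mul(Rational(-3535, 354), Rational(-1, 11247))) = Add(Rational(4160, 2919), Rational(3535, 3981438)) = Rational(5524366915, 3873939174)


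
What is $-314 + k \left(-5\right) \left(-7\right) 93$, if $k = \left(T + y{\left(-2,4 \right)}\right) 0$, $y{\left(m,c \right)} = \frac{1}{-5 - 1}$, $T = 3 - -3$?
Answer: $-314$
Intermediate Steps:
$T = 6$ ($T = 3 + 3 = 6$)
$y{\left(m,c \right)} = - \frac{1}{6}$ ($y{\left(m,c \right)} = \frac{1}{-6} = - \frac{1}{6}$)
$k = 0$ ($k = \left(6 - \frac{1}{6}\right) 0 = \frac{35}{6} \cdot 0 = 0$)
$-314 + k \left(-5\right) \left(-7\right) 93 = -314 + 0 \left(-5\right) \left(-7\right) 93 = -314 + 0 \left(-7\right) 93 = -314 + 0 \cdot 93 = -314 + 0 = -314$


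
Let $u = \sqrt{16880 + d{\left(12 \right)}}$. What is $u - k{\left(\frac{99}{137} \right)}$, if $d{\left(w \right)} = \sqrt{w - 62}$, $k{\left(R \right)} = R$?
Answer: $- \frac{99}{137} + \sqrt{16880 + 5 i \sqrt{2}} \approx 129.2 + 0.027213 i$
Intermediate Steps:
$d{\left(w \right)} = \sqrt{-62 + w}$
$u = \sqrt{16880 + 5 i \sqrt{2}}$ ($u = \sqrt{16880 + \sqrt{-62 + 12}} = \sqrt{16880 + \sqrt{-50}} = \sqrt{16880 + 5 i \sqrt{2}} \approx 129.92 + 0.027 i$)
$u - k{\left(\frac{99}{137} \right)} = \sqrt{16880 + 5 i \sqrt{2}} - \frac{99}{137} = - \frac{99}{137} + \sqrt{16880 + 5 i \sqrt{2}}$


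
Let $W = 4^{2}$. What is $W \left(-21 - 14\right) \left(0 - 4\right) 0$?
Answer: $0$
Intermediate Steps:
$W = 16$
$W \left(-21 - 14\right) \left(0 - 4\right) 0 = 16 \left(-21 - 14\right) \left(0 - 4\right) 0 = 16 \left(\left(-35\right) \left(-4\right)\right) 0 = 16 \cdot 140 \cdot 0 = 2240 \cdot 0 = 0$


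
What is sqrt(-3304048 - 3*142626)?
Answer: I*sqrt(3731926) ≈ 1931.8*I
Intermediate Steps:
sqrt(-3304048 - 3*142626) = sqrt(-3304048 - 427878) = sqrt(-3731926) = I*sqrt(3731926)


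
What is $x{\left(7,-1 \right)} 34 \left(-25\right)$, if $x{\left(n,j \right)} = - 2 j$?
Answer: $-1700$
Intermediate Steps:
$x{\left(7,-1 \right)} 34 \left(-25\right) = \left(-2\right) \left(-1\right) 34 \left(-25\right) = 2 \cdot 34 \left(-25\right) = 68 \left(-25\right) = -1700$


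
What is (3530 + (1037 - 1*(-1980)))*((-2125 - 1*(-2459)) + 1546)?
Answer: 12308360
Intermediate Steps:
(3530 + (1037 - 1*(-1980)))*((-2125 - 1*(-2459)) + 1546) = (3530 + (1037 + 1980))*((-2125 + 2459) + 1546) = (3530 + 3017)*(334 + 1546) = 6547*1880 = 12308360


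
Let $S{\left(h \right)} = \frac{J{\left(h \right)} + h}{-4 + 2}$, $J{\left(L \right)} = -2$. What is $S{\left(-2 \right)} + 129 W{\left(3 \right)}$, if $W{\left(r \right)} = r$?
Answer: $389$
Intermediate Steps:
$S{\left(h \right)} = 1 - \frac{h}{2}$ ($S{\left(h \right)} = \frac{-2 + h}{-4 + 2} = \frac{-2 + h}{-2} = \left(-2 + h\right) \left(- \frac{1}{2}\right) = 1 - \frac{h}{2}$)
$S{\left(-2 \right)} + 129 W{\left(3 \right)} = \left(1 - -1\right) + 129 \cdot 3 = \left(1 + 1\right) + 387 = 2 + 387 = 389$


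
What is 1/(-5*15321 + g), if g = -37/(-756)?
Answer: -756/57913343 ≈ -1.3054e-5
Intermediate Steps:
g = 37/756 (g = -37*(-1/756) = 37/756 ≈ 0.048942)
1/(-5*15321 + g) = 1/(-5*15321 + 37/756) = 1/(-76605 + 37/756) = 1/(-57913343/756) = -756/57913343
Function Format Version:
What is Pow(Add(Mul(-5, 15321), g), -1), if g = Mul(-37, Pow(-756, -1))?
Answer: Rational(-756, 57913343) ≈ -1.3054e-5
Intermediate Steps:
g = Rational(37, 756) (g = Mul(-37, Rational(-1, 756)) = Rational(37, 756) ≈ 0.048942)
Pow(Add(Mul(-5, 15321), g), -1) = Pow(Add(Mul(-5, 15321), Rational(37, 756)), -1) = Pow(Add(-76605, Rational(37, 756)), -1) = Pow(Rational(-57913343, 756), -1) = Rational(-756, 57913343)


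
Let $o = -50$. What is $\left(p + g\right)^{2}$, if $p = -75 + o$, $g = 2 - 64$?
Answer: $34969$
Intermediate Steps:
$g = -62$ ($g = 2 - 64 = -62$)
$p = -125$ ($p = -75 - 50 = -125$)
$\left(p + g\right)^{2} = \left(-125 - 62\right)^{2} = \left(-187\right)^{2} = 34969$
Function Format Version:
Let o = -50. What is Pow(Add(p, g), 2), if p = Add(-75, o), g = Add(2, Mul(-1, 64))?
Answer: 34969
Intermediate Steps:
g = -62 (g = Add(2, -64) = -62)
p = -125 (p = Add(-75, -50) = -125)
Pow(Add(p, g), 2) = Pow(Add(-125, -62), 2) = Pow(-187, 2) = 34969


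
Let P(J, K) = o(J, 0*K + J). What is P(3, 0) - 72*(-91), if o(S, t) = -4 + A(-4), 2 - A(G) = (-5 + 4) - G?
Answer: 6547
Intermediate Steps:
A(G) = 3 + G (A(G) = 2 - ((-5 + 4) - G) = 2 - (-1 - G) = 2 + (1 + G) = 3 + G)
o(S, t) = -5 (o(S, t) = -4 + (3 - 4) = -4 - 1 = -5)
P(J, K) = -5
P(3, 0) - 72*(-91) = -5 - 72*(-91) = -5 + 6552 = 6547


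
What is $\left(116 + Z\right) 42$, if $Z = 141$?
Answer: $10794$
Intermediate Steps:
$\left(116 + Z\right) 42 = \left(116 + 141\right) 42 = 257 \cdot 42 = 10794$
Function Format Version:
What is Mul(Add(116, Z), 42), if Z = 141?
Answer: 10794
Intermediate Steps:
Mul(Add(116, Z), 42) = Mul(Add(116, 141), 42) = Mul(257, 42) = 10794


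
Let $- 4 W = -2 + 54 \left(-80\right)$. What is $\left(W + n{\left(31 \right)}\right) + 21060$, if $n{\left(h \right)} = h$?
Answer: $\frac{44343}{2} \approx 22172.0$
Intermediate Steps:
$W = \frac{2161}{2}$ ($W = - \frac{-2 + 54 \left(-80\right)}{4} = - \frac{-2 - 4320}{4} = \left(- \frac{1}{4}\right) \left(-4322\right) = \frac{2161}{2} \approx 1080.5$)
$\left(W + n{\left(31 \right)}\right) + 21060 = \left(\frac{2161}{2} + 31\right) + 21060 = \frac{2223}{2} + 21060 = \frac{44343}{2}$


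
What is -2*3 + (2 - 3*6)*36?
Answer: -582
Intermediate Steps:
-2*3 + (2 - 3*6)*36 = -6 + (2 - 18)*36 = -6 - 16*36 = -6 - 576 = -582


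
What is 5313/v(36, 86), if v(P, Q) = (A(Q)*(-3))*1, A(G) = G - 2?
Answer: -253/12 ≈ -21.083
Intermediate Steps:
A(G) = -2 + G
v(P, Q) = 6 - 3*Q (v(P, Q) = ((-2 + Q)*(-3))*1 = (6 - 3*Q)*1 = 6 - 3*Q)
5313/v(36, 86) = 5313/(6 - 3*86) = 5313/(6 - 258) = 5313/(-252) = 5313*(-1/252) = -253/12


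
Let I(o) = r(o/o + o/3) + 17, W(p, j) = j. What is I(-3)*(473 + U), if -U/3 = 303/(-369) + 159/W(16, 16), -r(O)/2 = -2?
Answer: 6139287/656 ≈ 9358.7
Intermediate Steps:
r(O) = 4 (r(O) = -2*(-2) = 4)
I(o) = 21 (I(o) = 4 + 17 = 21)
U = -17941/656 (U = -3*(303/(-369) + 159/16) = -3*(303*(-1/369) + 159*(1/16)) = -3*(-101/123 + 159/16) = -3*17941/1968 = -17941/656 ≈ -27.349)
I(-3)*(473 + U) = 21*(473 - 17941/656) = 21*(292347/656) = 6139287/656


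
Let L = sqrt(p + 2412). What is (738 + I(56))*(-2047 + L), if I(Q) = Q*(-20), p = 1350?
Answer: 781954 - 1146*sqrt(418) ≈ 7.5852e+5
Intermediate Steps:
L = 3*sqrt(418) (L = sqrt(1350 + 2412) = sqrt(3762) = 3*sqrt(418) ≈ 61.335)
I(Q) = -20*Q
(738 + I(56))*(-2047 + L) = (738 - 20*56)*(-2047 + 3*sqrt(418)) = (738 - 1120)*(-2047 + 3*sqrt(418)) = -382*(-2047 + 3*sqrt(418)) = 781954 - 1146*sqrt(418)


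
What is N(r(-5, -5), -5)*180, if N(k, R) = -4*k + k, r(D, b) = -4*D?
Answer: -10800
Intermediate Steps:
N(k, R) = -3*k
N(r(-5, -5), -5)*180 = -(-12)*(-5)*180 = -3*20*180 = -60*180 = -10800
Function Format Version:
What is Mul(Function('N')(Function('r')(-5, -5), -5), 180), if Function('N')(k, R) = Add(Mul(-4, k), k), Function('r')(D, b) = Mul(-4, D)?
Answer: -10800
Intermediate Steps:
Function('N')(k, R) = Mul(-3, k)
Mul(Function('N')(Function('r')(-5, -5), -5), 180) = Mul(Mul(-3, Mul(-4, -5)), 180) = Mul(Mul(-3, 20), 180) = Mul(-60, 180) = -10800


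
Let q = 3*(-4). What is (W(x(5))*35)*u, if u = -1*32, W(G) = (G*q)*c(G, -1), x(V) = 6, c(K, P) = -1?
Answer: -80640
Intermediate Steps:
q = -12
W(G) = 12*G (W(G) = (G*(-12))*(-1) = -12*G*(-1) = 12*G)
u = -32
(W(x(5))*35)*u = ((12*6)*35)*(-32) = (72*35)*(-32) = 2520*(-32) = -80640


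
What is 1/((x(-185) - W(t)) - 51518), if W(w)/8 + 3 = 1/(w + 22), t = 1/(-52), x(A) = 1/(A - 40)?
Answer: -9525/490483859 ≈ -1.9420e-5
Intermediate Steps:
x(A) = 1/(-40 + A)
t = -1/52 ≈ -0.019231
W(w) = -24 + 8/(22 + w) (W(w) = -24 + 8/(w + 22) = -24 + 8/(22 + w))
1/((x(-185) - W(t)) - 51518) = 1/((1/(-40 - 185) - 8*(-65 - 3*(-1/52))/(22 - 1/52)) - 51518) = 1/((1/(-225) - 8*(-65 + 3/52)/1143/52) - 51518) = 1/((-1/225 - 8*52*(-3377)/(1143*52)) - 51518) = 1/((-1/225 - 1*(-27016/1143)) - 51518) = 1/((-1/225 + 27016/1143) - 51518) = 1/(225091/9525 - 51518) = 1/(-490483859/9525) = -9525/490483859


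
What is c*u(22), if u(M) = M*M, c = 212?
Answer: 102608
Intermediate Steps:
u(M) = M²
c*u(22) = 212*22² = 212*484 = 102608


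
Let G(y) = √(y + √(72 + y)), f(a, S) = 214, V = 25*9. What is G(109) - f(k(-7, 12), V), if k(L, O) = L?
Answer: -214 + √(109 + √181) ≈ -202.93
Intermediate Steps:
V = 225
G(109) - f(k(-7, 12), V) = √(109 + √(72 + 109)) - 1*214 = √(109 + √181) - 214 = -214 + √(109 + √181)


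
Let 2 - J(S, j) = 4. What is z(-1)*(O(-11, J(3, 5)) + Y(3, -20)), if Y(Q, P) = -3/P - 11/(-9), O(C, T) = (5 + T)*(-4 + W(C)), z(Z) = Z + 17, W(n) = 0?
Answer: -7652/45 ≈ -170.04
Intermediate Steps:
z(Z) = 17 + Z
J(S, j) = -2 (J(S, j) = 2 - 1*4 = 2 - 4 = -2)
O(C, T) = -20 - 4*T (O(C, T) = (5 + T)*(-4 + 0) = (5 + T)*(-4) = -20 - 4*T)
Y(Q, P) = 11/9 - 3/P (Y(Q, P) = -3/P - 11*(-1/9) = -3/P + 11/9 = 11/9 - 3/P)
z(-1)*(O(-11, J(3, 5)) + Y(3, -20)) = (17 - 1)*((-20 - 4*(-2)) + (11/9 - 3/(-20))) = 16*((-20 + 8) + (11/9 - 3*(-1/20))) = 16*(-12 + (11/9 + 3/20)) = 16*(-12 + 247/180) = 16*(-1913/180) = -7652/45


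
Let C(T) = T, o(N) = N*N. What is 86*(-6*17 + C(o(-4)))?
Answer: -7396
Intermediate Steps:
o(N) = N²
86*(-6*17 + C(o(-4))) = 86*(-6*17 + (-4)²) = 86*(-102 + 16) = 86*(-86) = -7396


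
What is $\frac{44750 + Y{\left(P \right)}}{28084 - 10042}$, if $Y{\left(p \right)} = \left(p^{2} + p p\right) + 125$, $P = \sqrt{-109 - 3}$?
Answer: $\frac{44651}{18042} \approx 2.4748$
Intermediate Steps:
$P = 4 i \sqrt{7}$ ($P = \sqrt{-112} = 4 i \sqrt{7} \approx 10.583 i$)
$Y{\left(p \right)} = 125 + 2 p^{2}$ ($Y{\left(p \right)} = \left(p^{2} + p^{2}\right) + 125 = 2 p^{2} + 125 = 125 + 2 p^{2}$)
$\frac{44750 + Y{\left(P \right)}}{28084 - 10042} = \frac{44750 + \left(125 + 2 \left(4 i \sqrt{7}\right)^{2}\right)}{28084 - 10042} = \frac{44750 + \left(125 + 2 \left(-112\right)\right)}{28084 - 10042} = \frac{44750 + \left(125 - 224\right)}{28084 - 10042} = \frac{44750 - 99}{28084 - 10042} = \frac{44651}{18042}$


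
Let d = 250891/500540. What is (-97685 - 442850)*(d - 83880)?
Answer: 4538877185113063/100108 ≈ 4.5340e+10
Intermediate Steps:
d = 250891/500540 (d = 250891*(1/500540) = 250891/500540 ≈ 0.50124)
(-97685 - 442850)*(d - 83880) = (-97685 - 442850)*(250891/500540 - 83880) = -540535*(-41985044309/500540) = 4538877185113063/100108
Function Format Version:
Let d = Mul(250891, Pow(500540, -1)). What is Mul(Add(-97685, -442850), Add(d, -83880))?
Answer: Rational(4538877185113063, 100108) ≈ 4.5340e+10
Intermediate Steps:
d = Rational(250891, 500540) (d = Mul(250891, Rational(1, 500540)) = Rational(250891, 500540) ≈ 0.50124)
Mul(Add(-97685, -442850), Add(d, -83880)) = Mul(Add(-97685, -442850), Add(Rational(250891, 500540), -83880)) = Mul(-540535, Rational(-41985044309, 500540)) = Rational(4538877185113063, 100108)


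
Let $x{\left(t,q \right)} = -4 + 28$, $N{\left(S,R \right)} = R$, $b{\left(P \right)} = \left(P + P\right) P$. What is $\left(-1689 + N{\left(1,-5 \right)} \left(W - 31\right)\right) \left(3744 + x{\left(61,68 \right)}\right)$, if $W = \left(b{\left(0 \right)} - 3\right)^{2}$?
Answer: $-5949672$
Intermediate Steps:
$b{\left(P \right)} = 2 P^{2}$ ($b{\left(P \right)} = 2 P P = 2 P^{2}$)
$x{\left(t,q \right)} = 24$
$W = 9$ ($W = \left(2 \cdot 0^{2} - 3\right)^{2} = \left(2 \cdot 0 - 3\right)^{2} = \left(0 - 3\right)^{2} = \left(-3\right)^{2} = 9$)
$\left(-1689 + N{\left(1,-5 \right)} \left(W - 31\right)\right) \left(3744 + x{\left(61,68 \right)}\right) = \left(-1689 - 5 \left(9 - 31\right)\right) \left(3744 + 24\right) = \left(-1689 - -110\right) 3768 = \left(-1689 + 110\right) 3768 = \left(-1579\right) 3768 = -5949672$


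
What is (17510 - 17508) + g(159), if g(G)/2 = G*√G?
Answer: 2 + 318*√159 ≈ 4011.8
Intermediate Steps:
g(G) = 2*G^(3/2) (g(G) = 2*(G*√G) = 2*G^(3/2))
(17510 - 17508) + g(159) = (17510 - 17508) + 2*159^(3/2) = 2 + 2*(159*√159) = 2 + 318*√159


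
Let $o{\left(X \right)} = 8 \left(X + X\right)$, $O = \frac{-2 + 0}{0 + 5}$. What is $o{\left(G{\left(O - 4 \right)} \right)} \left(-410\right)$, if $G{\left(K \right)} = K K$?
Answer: $- \frac{635008}{5} \approx -1.27 \cdot 10^{5}$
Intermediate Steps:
$O = - \frac{2}{5} \approx -0.4$
$G{\left(K \right)} = K^{2}$
$o{\left(X \right)} = 16 X$ ($o{\left(X \right)} = 8 \cdot 2 X = 16 X$)
$o{\left(G{\left(O - 4 \right)} \right)} \left(-410\right) = 16 \left(- \frac{2}{5} - 4\right)^{2} \left(-410\right) = 16 \left(- \frac{22}{5}\right)^{2} \left(-410\right) = 16 \cdot \frac{484}{25} \left(-410\right) = \frac{7744}{25} \left(-410\right) = - \frac{635008}{5}$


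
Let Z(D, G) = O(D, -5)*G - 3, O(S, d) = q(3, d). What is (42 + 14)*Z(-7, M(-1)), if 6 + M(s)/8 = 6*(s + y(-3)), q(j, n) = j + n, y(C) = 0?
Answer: 10584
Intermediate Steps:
O(S, d) = 3 + d
M(s) = -48 + 48*s (M(s) = -48 + 8*(6*(s + 0)) = -48 + 8*(6*s) = -48 + 48*s)
Z(D, G) = -3 - 2*G (Z(D, G) = (3 - 5)*G - 3 = -2*G - 3 = -3 - 2*G)
(42 + 14)*Z(-7, M(-1)) = (42 + 14)*(-3 - 2*(-48 + 48*(-1))) = 56*(-3 - 2*(-48 - 48)) = 56*(-3 - 2*(-96)) = 56*(-3 + 192) = 56*189 = 10584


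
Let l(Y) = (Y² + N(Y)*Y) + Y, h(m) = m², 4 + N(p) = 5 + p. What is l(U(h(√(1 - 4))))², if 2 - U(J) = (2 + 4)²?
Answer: 5035536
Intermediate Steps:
N(p) = 1 + p (N(p) = -4 + (5 + p) = 1 + p)
U(J) = -34 (U(J) = 2 - (2 + 4)² = 2 - 1*6² = 2 - 1*36 = 2 - 36 = -34)
l(Y) = Y + Y² + Y*(1 + Y) (l(Y) = (Y² + (1 + Y)*Y) + Y = (Y² + Y*(1 + Y)) + Y = Y + Y² + Y*(1 + Y))
l(U(h(√(1 - 4))))² = (2*(-34)*(1 - 34))² = (2*(-34)*(-33))² = 2244² = 5035536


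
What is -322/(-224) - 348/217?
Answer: -577/3472 ≈ -0.16619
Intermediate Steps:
-322/(-224) - 348/217 = -322*(-1/224) - 348*1/217 = 23/16 - 348/217 = -577/3472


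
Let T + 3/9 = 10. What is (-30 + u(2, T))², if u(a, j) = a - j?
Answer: 12769/9 ≈ 1418.8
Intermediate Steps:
T = 29/3 (T = -⅓ + 10 = 29/3 ≈ 9.6667)
(-30 + u(2, T))² = (-30 + (2 - 1*29/3))² = (-30 + (2 - 29/3))² = (-30 - 23/3)² = (-113/3)² = 12769/9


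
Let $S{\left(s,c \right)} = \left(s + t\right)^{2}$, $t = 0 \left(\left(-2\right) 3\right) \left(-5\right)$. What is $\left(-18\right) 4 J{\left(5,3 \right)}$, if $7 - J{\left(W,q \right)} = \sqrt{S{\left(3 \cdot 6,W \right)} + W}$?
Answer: $-504 + 72 \sqrt{329} \approx 801.96$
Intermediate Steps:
$t = 0$ ($t = 0 \left(-6\right) \left(-5\right) = 0 \left(-5\right) = 0$)
$S{\left(s,c \right)} = s^{2}$ ($S{\left(s,c \right)} = \left(s + 0\right)^{2} = s^{2}$)
$J{\left(W,q \right)} = 7 - \sqrt{324 + W}$ ($J{\left(W,q \right)} = 7 - \sqrt{\left(3 \cdot 6\right)^{2} + W} = 7 - \sqrt{18^{2} + W} = 7 - \sqrt{324 + W}$)
$\left(-18\right) 4 J{\left(5,3 \right)} = \left(-18\right) 4 \left(7 - \sqrt{324 + 5}\right) = - 72 \left(7 - \sqrt{329}\right) = -504 + 72 \sqrt{329}$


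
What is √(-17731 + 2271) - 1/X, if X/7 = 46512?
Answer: -1/325584 + 2*I*√3865 ≈ -3.0714e-6 + 124.34*I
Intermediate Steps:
X = 325584 (X = 7*46512 = 325584)
√(-17731 + 2271) - 1/X = √(-17731 + 2271) - 1/325584 = √(-15460) - 1*1/325584 = 2*I*√3865 - 1/325584 = -1/325584 + 2*I*√3865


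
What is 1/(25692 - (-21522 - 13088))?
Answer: 1/60302 ≈ 1.6583e-5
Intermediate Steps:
1/(25692 - (-21522 - 13088)) = 1/(25692 - 1*(-34610)) = 1/(25692 + 34610) = 1/60302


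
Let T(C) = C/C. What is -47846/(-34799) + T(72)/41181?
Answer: 1970380925/1433057619 ≈ 1.3749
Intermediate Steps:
T(C) = 1
-47846/(-34799) + T(72)/41181 = -47846/(-34799) + 1/41181 = -47846*(-1/34799) + 1*(1/41181) = 47846/34799 + 1/41181 = 1970380925/1433057619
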